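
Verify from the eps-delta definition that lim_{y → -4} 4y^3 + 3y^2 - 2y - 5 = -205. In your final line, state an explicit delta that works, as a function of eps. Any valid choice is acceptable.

Fix eps > 0. We want delta > 0 such that 0 < |y + 4| < delta implies |(4y^3 + 3y^2 - 2y - 5) + 205| < eps.
(4y^3 + 3y^2 - 2y - 5) + 205 = 4y^3 + 3y^2 - 2y + 200 = (y + 4)(4y^2 - 13y + 50).
So |(4y^3 + 3y^2 - 2y - 5) + 205| = |y + 4|·|4y^2 - 13y + 50|.
Assume first that |y + 4| < 1, so |y| < 5. Then |4y^2 - 13y + 50| ≤ 4·5^2 + 13·5 + 50 = 215.
Hence |(4y^3 + 3y^2 - 2y - 5) + 205| ≤ 215|y + 4| < eps provided |y + 4| < eps/215.
Take delta = min(1, eps/215). Then 0 < |y + 4| < delta gives both |y + 4| < 1 and |y + 4| < eps/215, so |(4y^3 + 3y^2 - 2y - 5) + 205| < eps.

delta = min(1, eps/215)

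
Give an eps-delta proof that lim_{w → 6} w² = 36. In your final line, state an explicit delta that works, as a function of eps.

delta = min(1, eps/13)

Let eps > 0 be given. We seek delta > 0 with 0 < |w − 6| < delta ⇒ |w² − 36| < eps.
Factor: w² − 36 = (w − 6)(w + 6), so |w² − 36| = |w − 6|·|w + 6|.
Impose delta ≤ 1 so that |w| < 7; then |w + 6| ≤ 13.
Hence |w² − 36| ≤ 13|w − 6|, which is < eps once |w − 6| < eps/13.
Take delta = min(1, eps/13). If 0 < |w − 6| < delta then both bounds hold and |w² − 36| ≤ 13|w − 6| < 13·(eps/13) = eps.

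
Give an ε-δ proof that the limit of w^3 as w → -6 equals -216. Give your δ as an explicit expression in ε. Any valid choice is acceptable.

δ = min(2, ε/148)

Fix ε > 0. We seek δ > 0 with 0 < |w + 6| < δ ⇒ |w^3 + 216| < ε.
Factor: w^3 + 216 = (w + 6)(w^2 - 6w + 36), so |w^3 + 216| = |w + 6|·|w^2 - 6w + 36|.
Restrict δ ≤ 2. Then |w + 6| < 2 gives |w| < 8, so by the triangle inequality |w^2 - 6w + 36| ≤ 8^2 + 6·8 + 36 = 148.
Hence |w^3 + 216| ≤ 148|w + 6|, which is < ε once |w + 6| < ε/148.
Take δ = min(2, ε/148). If 0 < |w + 6| < δ then both bounds hold and |w^3 + 216| ≤ 148|w + 6| < 148·(ε/148) = ε.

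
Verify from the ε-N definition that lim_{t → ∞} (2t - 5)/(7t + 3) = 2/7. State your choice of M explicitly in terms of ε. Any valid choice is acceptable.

M = (41/49)/ε

Suppose ε > 0. We seek M > 0 such that t > M implies |(2t - 5)/(7t + 3) − (2/7)| < ε.
(2t - 5)/(7t + 3) − (2/7) = (7(2t - 5) − 2(7t + 3)) / (7(7t + 3)) = -41/(7(7t + 3)).
For t > 0 we have 7t + 3 > 7t, so |(2t - 5)/(7t + 3) − (2/7)| = 41/(7(7t + 3)) < 41/(7·7t) = (41/49)/t.
Thus |(2t - 5)/(7t + 3) − (2/7)| < ε whenever t > (41/49)/ε.
Take M = (41/49)/ε. If t > M then |(2t - 5)/(7t + 3) − (2/7)| < (41/49)/t < ε.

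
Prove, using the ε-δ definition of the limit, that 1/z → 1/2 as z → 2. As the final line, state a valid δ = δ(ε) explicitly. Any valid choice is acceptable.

Let ε > 0. We seek δ > 0 such that 0 < |z − 2| < δ implies |1/z − (1/2)| < ε.
|1/z − (1/2)| = |2 − z|/(2·|z|) = |z − 2|/(2|z|).
Restrict δ ≤ 1. Then |z − 2| < 1 gives |z| > 1, so 2|z| > 2.
Then |1/z − (1/2)| < |z − 2|/2, which is < ε when |z − 2| < 2ε.
Take δ = min(1, 2ε). Then 0 < |z − 2| < δ gives both |z − 2| < 1 and |z − 2| < 2ε, so |1/z − (1/2)| < ε.

δ = min(1, 2ε)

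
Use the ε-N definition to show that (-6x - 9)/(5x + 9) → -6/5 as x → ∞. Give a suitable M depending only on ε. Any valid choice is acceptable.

Let ε > 0. We seek M > 0 such that x > M implies |(-6x - 9)/(5x + 9) + 6/5| < ε.
(-6x - 9)/(5x + 9) + 6/5 = (5(-6x - 9) − (-6)(5x + 9)) / (5(5x + 9)) = 9/(5(5x + 9)).
For x > 0 we have 5x + 9 > 5x, so |(-6x - 9)/(5x + 9) + 6/5| = 9/(5(5x + 9)) < 9/(5·5x) = (9/25)/x.
Thus |(-6x - 9)/(5x + 9) + 6/5| < ε whenever x > (9/25)/ε.
Take M = (9/25)/ε. If x > M then |(-6x - 9)/(5x + 9) + 6/5| < (9/25)/x < ε.

M = (9/25)/ε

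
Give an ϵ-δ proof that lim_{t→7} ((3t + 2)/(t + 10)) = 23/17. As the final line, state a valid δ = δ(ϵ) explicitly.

Let ϵ > 0 be given. We want δ > 0 with 0 < |t − 7| < δ ⇒ |(3t + 2)/(t + 10) − (23/17)| < ϵ.
Combining over a common denominator, (3t + 2)/(t + 10) − (23/17) = [(3t + 2)·17 − 23·(t + 10)] / [17·(t + 10)] = 28(t − 7) / (17(t + 10)).
So |(3t + 2)/(t + 10) − (23/17)| = 28|t − 7| / (17·|t + 10|).
Require δ ≤ 17/2, so |t + 10| ≥ |17| − |t − 7| > 17 − 17/2 = 17/2.
Hence |(3t + 2)/(t + 10) − (23/17)| < 28|t − 7|/(17·(17/2)) = (56/289)|t − 7|, which is < ϵ once |t − 7| < (289/56)ϵ.
Take δ = min(17/2, (289/56)ϵ). Then 0 < |t − 7| < δ forces both bounds, so |(3t + 2)/(t + 10) − (23/17)| < ϵ.

δ = min(17/2, (289/56)ϵ)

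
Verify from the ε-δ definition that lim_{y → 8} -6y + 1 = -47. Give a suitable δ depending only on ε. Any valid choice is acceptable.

δ = ε/6

Let ε > 0 be given. We need δ > 0 so that 0 < |y − 8| < δ implies |(-6y + 1) + 47| < ε.
|(-6y + 1) + 47| = |-6y + 48| = 6|y − 8|.
Thus it suffices that |y − 8| < ε/6.
Choosing δ = ε/6 gives |(-6y + 1) + 47| = 6|y − 8| < ε whenever |y − 8| < δ.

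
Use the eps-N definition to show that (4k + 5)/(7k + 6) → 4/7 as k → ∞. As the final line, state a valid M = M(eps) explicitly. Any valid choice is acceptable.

M = (11/49)/eps

Fix eps > 0. For k ≥ 1, |(4k + 5)/(7k + 6) − (4/7)| = |11|/(7(7k + 6)) = 11/(7(7k + 6)).
Since 7k + 6 ≥ 7k for k ≥ 1, this is ≤ 11/(7·7k) = (11/49)/k.
So |(4k + 5)/(7k + 6) − (4/7)| < eps whenever k > (11/49)/eps.
Take M = (11/49)/eps. If k > M then |(4k + 5)/(7k + 6) − (4/7)| ≤ (11/49)/k < eps.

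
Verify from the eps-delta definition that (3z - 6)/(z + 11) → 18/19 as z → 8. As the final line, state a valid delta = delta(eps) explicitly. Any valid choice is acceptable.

delta = min(19/2, (361/78)eps)

Let eps > 0. We want delta > 0 with 0 < |z − 8| < delta ⇒ |(3z - 6)/(z + 11) − (18/19)| < eps.
Combining over a common denominator, (3z - 6)/(z + 11) − (18/19) = [(3z - 6)·19 − 18·(z + 11)] / [19·(z + 11)] = 39(z − 8) / (19(z + 11)).
So |(3z - 6)/(z + 11) − (18/19)| = 39|z − 8| / (19·|z + 11|).
Require delta ≤ 19/2, so |z + 11| ≥ |19| − |z − 8| > 19 − 19/2 = 19/2.
Hence |(3z - 6)/(z + 11) − (18/19)| < 39|z − 8|/(19·(19/2)) = (78/361)|z − 8|, which is < eps once |z − 8| < (361/78)eps.
Take delta = min(19/2, (361/78)eps). Then 0 < |z − 8| < delta forces both bounds, so |(3z - 6)/(z + 11) − (18/19)| < eps.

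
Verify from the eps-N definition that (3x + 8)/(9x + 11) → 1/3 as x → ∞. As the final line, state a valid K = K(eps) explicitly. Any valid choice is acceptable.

Fix eps > 0. We seek K > 0 such that x > K implies |(3x + 8)/(9x + 11) − (1/3)| < eps.
(3x + 8)/(9x + 11) − (1/3) = (9(3x + 8) − 3(9x + 11)) / (9(9x + 11)) = 39/(9(9x + 11)).
For x > 0 we have 9x + 11 > 9x, so |(3x + 8)/(9x + 11) − (1/3)| = 39/(9(9x + 11)) < 39/(9·9x) = (13/27)/x.
Thus |(3x + 8)/(9x + 11) − (1/3)| < eps whenever x > (13/27)/eps.
Take K = (13/27)/eps. If x > K then |(3x + 8)/(9x + 11) − (1/3)| < (13/27)/x < eps.

K = (13/27)/eps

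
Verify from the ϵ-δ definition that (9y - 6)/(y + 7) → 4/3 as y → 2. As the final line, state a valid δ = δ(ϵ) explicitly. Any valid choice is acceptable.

δ = min(9/2, (27/46)ϵ)

Suppose ϵ > 0. We want δ > 0 with 0 < |y − 2| < δ ⇒ |(9y - 6)/(y + 7) − (4/3)| < ϵ.
Combining over a common denominator, (9y - 6)/(y + 7) − (4/3) = [(9y - 6)·9 − 12·(y + 7)] / [9·(y + 7)] = 69(y − 2) / (9(y + 7)).
So |(9y - 6)/(y + 7) − (4/3)| = 69|y − 2| / (9·|y + 7|).
Restrict δ ≤ 9/2. Then |y − 2| < 9/2 gives |y + 7| = |(y − 2) + 9| ≥ 9 − 9/2 = 9/2.
Hence |(9y - 6)/(y + 7) − (4/3)| < 69|y − 2|/(9·(9/2)) = (46/27)|y − 2|, which is < ϵ once |y − 2| < (27/46)ϵ.
Take δ = min(9/2, (27/46)ϵ). Then 0 < |y − 2| < δ forces both bounds, so |(9y - 6)/(y + 7) − (4/3)| < ϵ.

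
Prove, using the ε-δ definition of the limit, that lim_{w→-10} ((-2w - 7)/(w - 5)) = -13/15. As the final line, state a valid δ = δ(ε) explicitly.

Let ε > 0. We want δ > 0 with 0 < |w + 10| < δ ⇒ |(-2w - 7)/(w - 5) + 13/15| < ε.
Combining over a common denominator, (-2w - 7)/(w - 5) + 13/15 = [(-2w - 7)·(-15) − 13·(w - 5)] / [(-15)·(w - 5)] = 17(w + 10) / ((-15)(w - 5)).
So |(-2w - 7)/(w - 5) + 13/15| = 17|w + 10| / (15·|w − 5|).
Require δ ≤ 15/2, so |w − 5| ≥ |-15| − |w + 10| > 15 − 15/2 = 15/2.
Hence |(-2w - 7)/(w - 5) + 13/15| < 17|w + 10|/(15·(15/2)) = (34/225)|w + 10|, which is < ε once |w + 10| < (225/34)ε.
Take δ = min(15/2, (225/34)ε). Then 0 < |w + 10| < δ forces both bounds, so |(-2w - 7)/(w - 5) + 13/15| < ε.

δ = min(15/2, (225/34)ε)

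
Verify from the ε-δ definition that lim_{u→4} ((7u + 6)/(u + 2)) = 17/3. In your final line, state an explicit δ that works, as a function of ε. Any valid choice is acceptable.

δ = min(3, (9/4)ε)

Let ε > 0. We want δ > 0 with 0 < |u − 4| < δ ⇒ |(7u + 6)/(u + 2) − (17/3)| < ε.
Combining over a common denominator, (7u + 6)/(u + 2) − (17/3) = [(7u + 6)·6 − 34·(u + 2)] / [6·(u + 2)] = 8(u − 4) / (6(u + 2)).
So |(7u + 6)/(u + 2) − (17/3)| = 8|u − 4| / (6·|u + 2|).
Require δ ≤ 3, so |u + 2| ≥ |6| − |u − 4| > 6 − 3 = 3.
Hence |(7u + 6)/(u + 2) − (17/3)| < 8|u − 4|/(6·3) = (4/9)|u − 4|, which is < ε once |u − 4| < (9/4)ε.
Take δ = min(3, (9/4)ε). Then 0 < |u − 4| < δ forces both bounds, so |(7u + 6)/(u + 2) − (17/3)| < ε.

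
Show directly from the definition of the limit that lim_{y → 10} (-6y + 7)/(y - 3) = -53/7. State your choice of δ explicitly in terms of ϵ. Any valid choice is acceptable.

Suppose ϵ > 0. We want δ > 0 with 0 < |y − 10| < δ ⇒ |(-6y + 7)/(y - 3) + 53/7| < ϵ.
Combining over a common denominator, (-6y + 7)/(y - 3) + 53/7 = [(-6y + 7)·7 − (-53)·(y - 3)] / [7·(y - 3)] = 11(y − 10) / (7(y - 3)).
So |(-6y + 7)/(y - 3) + 53/7| = 11|y − 10| / (7·|y − 3|).
Require δ ≤ 7/2, so |y − 3| ≥ |7| − |y − 10| > 7 − 7/2 = 7/2.
Hence |(-6y + 7)/(y - 3) + 53/7| < 11|y − 10|/(7·(7/2)) = (22/49)|y − 10|, which is < ϵ once |y − 10| < (49/22)ϵ.
Take δ = min(7/2, (49/22)ϵ). Then 0 < |y − 10| < δ forces both bounds, so |(-6y + 7)/(y - 3) + 53/7| < ϵ.

δ = min(7/2, (49/22)ϵ)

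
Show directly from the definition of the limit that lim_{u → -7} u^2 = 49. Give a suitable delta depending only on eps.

Let eps > 0 be given. We seek delta > 0 with 0 < |u + 7| < delta ⇒ |u^2 − 49| < eps.
Factor: u^2 − 49 = (u + 7)(u - 7), so |u^2 − 49| = |u + 7|·|u - 7|.
Impose delta ≤ 2 so that |u| < 9; then |u - 7| ≤ 16.
Hence |u^2 − 49| ≤ 16|u + 7|, which is < eps once |u + 7| < eps/16.
Take delta = min(2, eps/16). If 0 < |u + 7| < delta then both bounds hold and |u^2 − 49| ≤ 16|u + 7| < 16·(eps/16) = eps.

delta = min(2, eps/16)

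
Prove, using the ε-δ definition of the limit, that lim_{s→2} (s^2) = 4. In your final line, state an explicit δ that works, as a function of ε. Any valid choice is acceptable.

δ = min(1, ε/5)

Suppose ε > 0. We seek δ > 0 with 0 < |s − 2| < δ ⇒ |s^2 − 4| < ε.
Factor: s^2 − 4 = (s − 2)(s + 2), so |s^2 − 4| = |s − 2|·|s + 2|.
Restrict δ ≤ 1. Then |s − 2| < 1 gives |s| < 3, so by the triangle inequality |s + 2| ≤ 3 + 2 = 5.
Hence |s^2 − 4| ≤ 5|s − 2|, which is < ε once |s − 2| < ε/5.
Take δ = min(1, ε/5). If 0 < |s − 2| < δ then both bounds hold and |s^2 − 4| ≤ 5|s − 2| < 5·(ε/5) = ε.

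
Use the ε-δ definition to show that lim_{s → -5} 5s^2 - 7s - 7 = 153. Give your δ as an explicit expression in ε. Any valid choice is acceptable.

δ = min(1, ε/62)

Let ε > 0 be given. We want δ > 0 such that 0 < |s + 5| < δ implies |(5s^2 - 7s - 7) − 153| < ε.
(5s^2 - 7s - 7) − 153 = 5s^2 - 7s - 160 = (s + 5)(5s - 32).
So |(5s^2 - 7s - 7) − 153| = |s + 5|·|5s - 32|.
Require δ ≤ 1. Then |s + 5| < 1 gives |s| < 6, and by the triangle inequality |5s - 32| ≤ 5·6 + 32 = 62.
Hence |(5s^2 - 7s - 7) − 153| ≤ 62|s + 5| < ε provided |s + 5| < ε/62.
Take δ = min(1, ε/62). Then 0 < |s + 5| < δ gives both |s + 5| < 1 and |s + 5| < ε/62, so |(5s^2 - 7s - 7) − 153| < ε.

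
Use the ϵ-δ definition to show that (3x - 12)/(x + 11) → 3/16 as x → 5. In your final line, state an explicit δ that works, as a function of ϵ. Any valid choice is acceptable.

δ = min(8, (128/45)ϵ)

Fix ϵ > 0. We want δ > 0 with 0 < |x − 5| < δ ⇒ |(3x - 12)/(x + 11) − (3/16)| < ϵ.
Combining over a common denominator, (3x - 12)/(x + 11) − (3/16) = [(3x - 12)·16 − 3·(x + 11)] / [16·(x + 11)] = 45(x − 5) / (16(x + 11)).
So |(3x - 12)/(x + 11) − (3/16)| = 45|x − 5| / (16·|x + 11|).
Require δ ≤ 8, so |x + 11| ≥ |16| − |x − 5| > 16 − 8 = 8.
Hence |(3x - 12)/(x + 11) − (3/16)| < 45|x − 5|/(16·8) = (45/128)|x − 5|, which is < ϵ once |x − 5| < (128/45)ϵ.
Take δ = min(8, (128/45)ϵ). Then 0 < |x − 5| < δ forces both bounds, so |(3x - 12)/(x + 11) − (3/16)| < ϵ.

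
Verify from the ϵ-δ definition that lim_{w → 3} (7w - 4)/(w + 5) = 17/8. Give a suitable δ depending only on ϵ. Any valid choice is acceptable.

Suppose ϵ > 0. We want δ > 0 with 0 < |w − 3| < δ ⇒ |(7w - 4)/(w + 5) − (17/8)| < ϵ.
Combining over a common denominator, (7w - 4)/(w + 5) − (17/8) = [(7w - 4)·8 − 17·(w + 5)] / [8·(w + 5)] = 39(w − 3) / (8(w + 5)).
So |(7w - 4)/(w + 5) − (17/8)| = 39|w − 3| / (8·|w + 5|).
Require δ ≤ 4, so |w + 5| ≥ |8| − |w − 3| > 8 − 4 = 4.
Hence |(7w - 4)/(w + 5) − (17/8)| < 39|w − 3|/(8·4) = (39/32)|w − 3|, which is < ϵ once |w − 3| < (32/39)ϵ.
Take δ = min(4, (32/39)ϵ). Then 0 < |w − 3| < δ forces both bounds, so |(7w - 4)/(w + 5) − (17/8)| < ϵ.

δ = min(4, (32/39)ϵ)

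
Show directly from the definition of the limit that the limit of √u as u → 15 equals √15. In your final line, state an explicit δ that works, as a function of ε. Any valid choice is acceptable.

Let ε > 0. We want δ > 0 such that 0 < |u − 15| < δ implies |√u − √15| < ε.
Multiplying by the conjugate, |√u − √15| = |u − 15|/(√u + √15).
Restrict δ ≤ 15 so that |u − 15| < 15 forces u > 0, and then √u + √15 > √15.
Hence |√u − √15| < |u − 15|/√15, which is < ε once |u − 15| < √15·ε.
Take δ = min(15, √15·ε). If 0 < |u − 15| < δ then u > 0 and |√u − √15| < |u − 15|/√15 < ε.

δ = min(15, √15·ε)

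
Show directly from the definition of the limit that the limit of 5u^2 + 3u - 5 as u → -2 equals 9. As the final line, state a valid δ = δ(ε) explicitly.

Fix ε > 0. We want δ > 0 such that 0 < |u + 2| < δ implies |(5u^2 + 3u - 5) − 9| < ε.
(5u^2 + 3u - 5) − 9 = 5u^2 + 3u - 14 = (u + 2)(5u - 7).
So |(5u^2 + 3u - 5) − 9| = |u + 2|·|5u - 7|.
Assume first that |u + 2| < 1, so |u| < 3. Then |5u - 7| ≤ 5·3 + 7 = 22.
Hence |(5u^2 + 3u - 5) − 9| ≤ 22|u + 2| < ε provided |u + 2| < ε/22.
Take δ = min(1, ε/22). Then 0 < |u + 2| < δ gives both |u + 2| < 1 and |u + 2| < ε/22, so |(5u^2 + 3u - 5) − 9| < ε.

δ = min(1, ε/22)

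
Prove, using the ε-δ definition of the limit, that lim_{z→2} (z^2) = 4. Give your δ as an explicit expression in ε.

δ = min(1, ε/5)

Fix ε > 0. We seek δ > 0 with 0 < |z − 2| < δ ⇒ |z^2 − 4| < ε.
Factor: z^2 − 4 = (z − 2)(z + 2), so |z^2 − 4| = |z − 2|·|z + 2|.
Restrict δ ≤ 1. Then |z − 2| < 1 gives |z| < 3, so by the triangle inequality |z + 2| ≤ 3 + 2 = 5.
Hence |z^2 − 4| ≤ 5|z − 2|, which is < ε once |z − 2| < ε/5.
Take δ = min(1, ε/5). If 0 < |z − 2| < δ then both bounds hold and |z^2 − 4| ≤ 5|z − 2| < 5·(ε/5) = ε.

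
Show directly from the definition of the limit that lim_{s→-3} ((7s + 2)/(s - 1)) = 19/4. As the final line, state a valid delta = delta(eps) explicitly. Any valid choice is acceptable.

Let eps > 0 be given. We want delta > 0 with 0 < |s + 3| < delta ⇒ |(7s + 2)/(s - 1) − (19/4)| < eps.
Combining over a common denominator, (7s + 2)/(s - 1) − (19/4) = [(7s + 2)·(-4) − (-19)·(s - 1)] / [(-4)·(s - 1)] = -9(s + 3) / ((-4)(s - 1)).
So |(7s + 2)/(s - 1) − (19/4)| = 9|s + 3| / (4·|s − 1|).
Restrict delta ≤ 2. Then |s + 3| < 2 gives |s − 1| = |(s + 3) + (-4)| ≥ 4 − 2 = 2.
Hence |(7s + 2)/(s - 1) − (19/4)| < 9|s + 3|/(4·2) = (9/8)|s + 3|, which is < eps once |s + 3| < (8/9)eps.
Take delta = min(2, (8/9)eps). Then 0 < |s + 3| < delta forces both bounds, so |(7s + 2)/(s - 1) − (19/4)| < eps.

delta = min(2, (8/9)eps)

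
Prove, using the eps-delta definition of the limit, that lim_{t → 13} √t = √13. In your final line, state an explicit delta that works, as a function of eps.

Let eps > 0. We want delta > 0 such that 0 < |t − 13| < delta implies |√t − √13| < eps.
Multiplying by the conjugate, |√t − √13| = |t − 13|/(√t + √13).
Restrict delta ≤ 13 so that |t − 13| < 13 forces t > 0, and then √t + √13 > √13.
Hence |√t − √13| < |t − 13|/√13, which is < eps once |t − 13| < √13·eps.
Take delta = min(13, √13·eps). If 0 < |t − 13| < delta then t > 0 and |√t − √13| < |t − 13|/√13 < eps.

delta = min(13, √13·eps)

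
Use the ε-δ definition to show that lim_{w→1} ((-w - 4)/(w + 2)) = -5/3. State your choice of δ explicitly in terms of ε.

Suppose ε > 0. We want δ > 0 with 0 < |w − 1| < δ ⇒ |(-w - 4)/(w + 2) + 5/3| < ε.
Combining over a common denominator, (-w - 4)/(w + 2) + 5/3 = [(-w - 4)·3 − (-5)·(w + 2)] / [3·(w + 2)] = 2(w − 1) / (3(w + 2)).
So |(-w - 4)/(w + 2) + 5/3| = 2|w − 1| / (3·|w + 2|).
Restrict δ ≤ 3/2. Then |w − 1| < 3/2 gives |w + 2| = |(w − 1) + 3| ≥ 3 − 3/2 = 3/2.
Hence |(-w - 4)/(w + 2) + 5/3| < 2|w − 1|/(3·(3/2)) = (4/9)|w − 1|, which is < ε once |w − 1| < (9/4)ε.
Take δ = min(3/2, (9/4)ε). Then 0 < |w − 1| < δ forces both bounds, so |(-w - 4)/(w + 2) + 5/3| < ε.

δ = min(3/2, (9/4)ε)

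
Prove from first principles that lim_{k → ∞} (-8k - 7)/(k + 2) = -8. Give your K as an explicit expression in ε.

K = 9/ε

Suppose ε > 0. For k ≥ 1, |(-8k - 7)/(k + 2) + 8| = |9|/((k + 2)) = 9/((k + 2)).
Since k + 2 ≥ k for k ≥ 1, this is ≤ 9/(k) = 9/k.
So |(-8k - 7)/(k + 2) + 8| < ε whenever k > 9/ε.
Take K = 9/ε. If k > K then |(-8k - 7)/(k + 2) + 8| ≤ 9/k < ε.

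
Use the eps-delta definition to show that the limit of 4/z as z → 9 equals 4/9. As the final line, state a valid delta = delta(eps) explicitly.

Let eps > 0 be given. We seek delta > 0 such that 0 < |z − 9| < delta implies |4/z − (4/9)| < eps.
|4/z − (4/9)| = 4·|9 − z|/(9·|z|) = 4|z − 9|/(9|z|).
Restrict delta ≤ 9/2. Then |z − 9| < 9/2 gives |z| > 9/2, so 9|z| > 81/2.
Then |4/z − (4/9)| < 4|z − 9|/(81/2), which is < eps when |z − 9| < (81/8)eps.
Take delta = min(9/2, (81/8)eps). Then 0 < |z − 9| < delta gives both |z − 9| < 9/2 and |z − 9| < (81/8)eps, so |4/z − (4/9)| < eps.

delta = min(9/2, (81/8)eps)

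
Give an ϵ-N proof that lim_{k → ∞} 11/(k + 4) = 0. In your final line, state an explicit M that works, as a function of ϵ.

M = 11/ϵ

Fix ϵ > 0. For k ≥ 1, |11/(k + 4) − 0| = 11/(k + 4) ≤ 11/k.
We need 11/k < ϵ, i.e. k > 11/ϵ.
Take M = 11/ϵ. If k > M then |11/(k + 4)| ≤ 11/k < ϵ.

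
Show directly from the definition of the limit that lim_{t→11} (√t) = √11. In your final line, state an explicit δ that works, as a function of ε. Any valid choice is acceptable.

Suppose ε > 0. We want δ > 0 such that 0 < |t − 11| < δ implies |√t − √11| < ε.
Multiplying by the conjugate, |√t − √11| = |t − 11|/(√t + √11).
Restrict δ ≤ 11 so that |t − 11| < 11 forces t > 0, and then √t + √11 > √11.
Hence |√t − √11| < |t − 11|/√11, which is < ε once |t − 11| < √11·ε.
Take δ = min(11, √11·ε). If 0 < |t − 11| < δ then t > 0 and |√t − √11| < |t − 11|/√11 < ε.

δ = min(11, √11·ε)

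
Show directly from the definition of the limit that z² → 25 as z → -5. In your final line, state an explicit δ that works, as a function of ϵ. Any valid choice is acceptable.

δ = min(2, ϵ/12)

Suppose ϵ > 0. We seek δ > 0 with 0 < |z + 5| < δ ⇒ |z² − 25| < ϵ.
Factor: z² − 25 = (z + 5)(z - 5), so |z² − 25| = |z + 5|·|z - 5|.
Restrict δ ≤ 2. Then |z + 5| < 2 gives |z| < 7, so by the triangle inequality |z - 5| ≤ 7 + 5 = 12.
Hence |z² − 25| ≤ 12|z + 5|, which is < ϵ once |z + 5| < ϵ/12.
Take δ = min(2, ϵ/12). If 0 < |z + 5| < δ then both bounds hold and |z² − 25| ≤ 12|z + 5| < 12·(ϵ/12) = ϵ.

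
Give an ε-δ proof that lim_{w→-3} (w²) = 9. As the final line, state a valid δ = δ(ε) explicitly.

Fix ε > 0. We seek δ > 0 with 0 < |w + 3| < δ ⇒ |w² − 9| < ε.
Factor: w² − 9 = (w + 3)(w - 3), so |w² − 9| = |w + 3|·|w - 3|.
Restrict δ ≤ 1. Then |w + 3| < 1 gives |w| < 4, so by the triangle inequality |w - 3| ≤ 4 + 3 = 7.
Hence |w² − 9| ≤ 7|w + 3|, which is < ε once |w + 3| < ε/7.
Take δ = min(1, ε/7). If 0 < |w + 3| < δ then both bounds hold and |w² − 9| ≤ 7|w + 3| < 7·(ε/7) = ε.

δ = min(1, ε/7)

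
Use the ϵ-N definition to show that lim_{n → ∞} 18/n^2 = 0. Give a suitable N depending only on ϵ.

N = (18/ϵ)^{1/2}

Let ϵ > 0 be given. For n ≥ 1, |18/n^2 − 0| = 18/n^2.
18/n^2 < ϵ ⇔ n^2 > 18/ϵ ⇔ n > (18/ϵ)^{1/2}.
Take N = (18/ϵ)^{1/2}. Then n > N implies 18/n^2 < ϵ.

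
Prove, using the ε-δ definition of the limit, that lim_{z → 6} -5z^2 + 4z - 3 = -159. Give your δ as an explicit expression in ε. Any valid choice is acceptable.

Let ε > 0 be given. We want δ > 0 such that 0 < |z − 6| < δ implies |(-5z^2 + 4z - 3) + 159| < ε.
(-5z^2 + 4z - 3) + 159 = -5z^2 + 4z + 156 = (z − 6)(-5z - 26).
So |(-5z^2 + 4z - 3) + 159| = |z − 6|·|-5z - 26|.
Require δ ≤ 1. Then |z − 6| < 1 gives |z| < 7, and by the triangle inequality |-5z - 26| ≤ 5·7 + 26 = 61.
Hence |(-5z^2 + 4z - 3) + 159| ≤ 61|z − 6| < ε provided |z − 6| < ε/61.
Choosing δ = min(1, ε/61) ensures both conditions, hence |(-5z^2 + 4z - 3) + 159| < ε.

δ = min(1, ε/61)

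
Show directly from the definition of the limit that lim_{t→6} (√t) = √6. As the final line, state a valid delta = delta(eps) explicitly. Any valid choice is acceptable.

Suppose eps > 0. We want delta > 0 such that 0 < |t − 6| < delta implies |√t − √6| < eps.
Rationalise: √t − √6 = (t − 6)/(√t + √6), so |√t − √6| = |t − 6|/(√t + √6).
Restrict delta ≤ 6 so that |t − 6| < 6 forces t > 0, and then √t + √6 > √6.
Hence |√t − √6| < |t − 6|/√6, which is < eps once |t − 6| < √6·eps.
Take delta = min(6, √6·eps). If 0 < |t − 6| < delta then t > 0 and |√t − √6| < |t − 6|/√6 < eps.

delta = min(6, √6·eps)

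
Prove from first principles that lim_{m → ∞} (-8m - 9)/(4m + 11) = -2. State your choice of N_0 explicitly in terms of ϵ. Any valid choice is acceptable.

Suppose ϵ > 0. For m ≥ 1, |(-8m - 9)/(4m + 11) + 2| = |52|/(4(4m + 11)) = 52/(4(4m + 11)).
Since 4m + 11 ≥ 4m for m ≥ 1, this is ≤ 52/(4·4m) = (13/4)/m.
So |(-8m - 9)/(4m + 11) + 2| < ϵ whenever m > (13/4)/ϵ.
Take N_0 = (13/4)/ϵ. If m > N_0 then |(-8m - 9)/(4m + 11) + 2| ≤ (13/4)/m < ϵ.

N_0 = (13/4)/ϵ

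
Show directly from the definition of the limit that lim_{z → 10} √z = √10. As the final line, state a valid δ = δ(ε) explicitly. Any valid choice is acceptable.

δ = min(10, √10·ε)

Fix ε > 0. We want δ > 0 such that 0 < |z − 10| < δ implies |√z − √10| < ε.
Rationalise: √z − √10 = (z − 10)/(√z + √10), so |√z − √10| = |z − 10|/(√z + √10).
Restrict δ ≤ 10 so that |z − 10| < 10 forces z > 0, and then √z + √10 > √10.
Hence |√z − √10| < |z − 10|/√10, which is < ε once |z − 10| < √10·ε.
Take δ = min(10, √10·ε). If 0 < |z − 10| < δ then z > 0 and |√z − √10| < |z − 10|/√10 < ε.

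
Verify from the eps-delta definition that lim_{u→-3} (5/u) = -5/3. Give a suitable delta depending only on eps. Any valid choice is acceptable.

Suppose eps > 0. We seek delta > 0 such that 0 < |u + 3| < delta implies |5/u + 5/3| < eps.
|5/u + 5/3| = 5·|-3 − u|/(3·|u|) = 5|u + 3|/(3|u|).
Require delta ≤ 3/2 so that |u| > 3 − 3/2 = 3/2, hence 3|u| > 9/2.
Then |5/u + 5/3| < 5|u + 3|/(9/2), which is < eps when |u + 3| < (9/10)eps.
Take delta = min(3/2, (9/10)eps). Then 0 < |u + 3| < delta gives both |u + 3| < 3/2 and |u + 3| < (9/10)eps, so |5/u + 5/3| < eps.

delta = min(3/2, (9/10)eps)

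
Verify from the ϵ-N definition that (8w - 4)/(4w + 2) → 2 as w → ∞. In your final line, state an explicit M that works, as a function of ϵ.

Let ϵ > 0. We seek M > 0 such that w > M implies |(8w - 4)/(4w + 2) − 2| < ϵ.
(8w - 4)/(4w + 2) − 2 = (4(8w - 4) − 8(4w + 2)) / (4(4w + 2)) = -32/(4(4w + 2)).
For w > 0 we have 4w + 2 > 4w, so |(8w - 4)/(4w + 2) − 2| = 32/(4(4w + 2)) < 32/(4·4w) = 2/w.
Thus |(8w - 4)/(4w + 2) − 2| < ϵ whenever w > 2/ϵ.
Take M = 2/ϵ. If w > M then |(8w - 4)/(4w + 2) − 2| < 2/w < ϵ.

M = 2/ϵ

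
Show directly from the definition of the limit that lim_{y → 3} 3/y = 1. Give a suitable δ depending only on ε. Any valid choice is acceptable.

δ = min(3/2, (3/2)ε)

Let ε > 0 be given. We seek δ > 0 such that 0 < |y − 3| < δ implies |3/y − 1| < ε.
|3/y − 1| = 3·|3 − y|/(3·|y|) = 3|y − 3|/(3|y|).
Restrict δ ≤ 3/2. Then |y − 3| < 3/2 gives |y| > 3/2, so 3|y| > 9/2.
Then |3/y − 1| < 3|y − 3|/(9/2), which is < ε when |y − 3| < (3/2)ε.
Take δ = min(3/2, (3/2)ε). Then 0 < |y − 3| < δ gives both |y − 3| < 3/2 and |y − 3| < (3/2)ε, so |3/y − 1| < ε.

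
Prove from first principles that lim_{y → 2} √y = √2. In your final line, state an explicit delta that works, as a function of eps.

Let eps > 0 be given. We want delta > 0 such that 0 < |y − 2| < delta implies |√y − √2| < eps.
Multiplying by the conjugate, |√y − √2| = |y − 2|/(√y + √2).
Restrict delta ≤ 2 so that |y − 2| < 2 forces y > 0, and then √y + √2 > √2.
Hence |√y − √2| < |y − 2|/√2, which is < eps once |y − 2| < √2·eps.
Take delta = min(2, √2·eps). If 0 < |y − 2| < delta then y > 0 and |√y − √2| < |y − 2|/√2 < eps.

delta = min(2, √2·eps)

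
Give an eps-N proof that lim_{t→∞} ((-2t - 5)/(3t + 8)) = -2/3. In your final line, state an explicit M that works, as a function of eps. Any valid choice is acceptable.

Fix eps > 0. We seek M > 0 such that t > M implies |(-2t - 5)/(3t + 8) + 2/3| < eps.
(-2t - 5)/(3t + 8) + 2/3 = (3(-2t - 5) − (-2)(3t + 8)) / (3(3t + 8)) = 1/(3(3t + 8)).
For t > 0 we have 3t + 8 > 3t, so |(-2t - 5)/(3t + 8) + 2/3| = 1/(3(3t + 8)) < 1/(3·3t) = (1/9)/t.
Thus |(-2t - 5)/(3t + 8) + 2/3| < eps whenever t > (1/9)/eps.
Take M = (1/9)/eps. If t > M then |(-2t - 5)/(3t + 8) + 2/3| < (1/9)/t < eps.

M = (1/9)/eps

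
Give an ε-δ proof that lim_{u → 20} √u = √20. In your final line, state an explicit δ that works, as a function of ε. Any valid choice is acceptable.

δ = min(20, √20·ε)

Fix ε > 0. We want δ > 0 such that 0 < |u − 20| < δ implies |√u − √20| < ε.
Rationalise: √u − √20 = (u − 20)/(√u + √20), so |√u − √20| = |u − 20|/(√u + √20).
Restrict δ ≤ 20 so that |u − 20| < 20 forces u > 0, and then √u + √20 > √20.
Hence |√u − √20| < |u − 20|/√20, which is < ε once |u − 20| < √20·ε.
Take δ = min(20, √20·ε). If 0 < |u − 20| < δ then u > 0 and |√u − √20| < |u − 20|/√20 < ε.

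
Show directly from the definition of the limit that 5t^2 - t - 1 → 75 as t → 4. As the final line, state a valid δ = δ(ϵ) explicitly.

Let ϵ > 0. We want δ > 0 such that 0 < |t − 4| < δ implies |(5t^2 - t - 1) − 75| < ϵ.
(5t^2 - t - 1) − 75 = 5t^2 - t - 76 = (t − 4)(5t + 19).
So |(5t^2 - t - 1) − 75| = |t − 4|·|5t + 19|.
Assume first that |t − 4| < 1, so |t| < 5. Then |5t + 19| ≤ 5·5 + 19 = 44.
Hence |(5t^2 - t - 1) − 75| ≤ 44|t − 4| < ϵ provided |t − 4| < ϵ/44.
Take δ = min(1, ϵ/44). Then 0 < |t − 4| < δ gives both |t − 4| < 1 and |t − 4| < ϵ/44, so |(5t^2 - t - 1) − 75| < ϵ.

δ = min(1, ϵ/44)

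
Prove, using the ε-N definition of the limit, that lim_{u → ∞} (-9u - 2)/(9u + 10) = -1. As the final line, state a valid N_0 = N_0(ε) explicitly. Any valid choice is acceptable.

Fix ε > 0. We seek N_0 > 0 such that u > N_0 implies |(-9u - 2)/(9u + 10) + 1| < ε.
(-9u - 2)/(9u + 10) + 1 = (9(-9u - 2) − (-9)(9u + 10)) / (9(9u + 10)) = 72/(9(9u + 10)).
For u > 0 we have 9u + 10 > 9u, so |(-9u - 2)/(9u + 10) + 1| = 72/(9(9u + 10)) < 72/(9·9u) = (8/9)/u.
Thus |(-9u - 2)/(9u + 10) + 1| < ε whenever u > (8/9)/ε.
Take N_0 = (8/9)/ε. If u > N_0 then |(-9u - 2)/(9u + 10) + 1| < (8/9)/u < ε.

N_0 = (8/9)/ε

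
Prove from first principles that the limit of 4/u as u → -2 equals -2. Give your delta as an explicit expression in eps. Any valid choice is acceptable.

delta = min(1, (1/2)eps)

Fix eps > 0. We seek delta > 0 such that 0 < |u + 2| < delta implies |4/u + 2| < eps.
|4/u + 2| = 4·|-2 − u|/(2·|u|) = 4|u + 2|/(2|u|).
Require delta ≤ 1 so that |u| > 2 − 1 = 1, hence 2|u| > 2.
Then |4/u + 2| < 4|u + 2|/2, which is < eps when |u + 2| < (1/2)eps.
Take delta = min(1, (1/2)eps). Then 0 < |u + 2| < delta gives both |u + 2| < 1 and |u + 2| < (1/2)eps, so |4/u + 2| < eps.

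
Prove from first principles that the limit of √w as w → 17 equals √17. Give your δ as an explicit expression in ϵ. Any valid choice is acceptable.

δ = min(17, √17·ϵ)

Let ϵ > 0 be given. We want δ > 0 such that 0 < |w − 17| < δ implies |√w − √17| < ϵ.
Multiplying by the conjugate, |√w − √17| = |w − 17|/(√w + √17).
Restrict δ ≤ 17 so that |w − 17| < 17 forces w > 0, and then √w + √17 > √17.
Hence |√w − √17| < |w − 17|/√17, which is < ϵ once |w − 17| < √17·ϵ.
Take δ = min(17, √17·ϵ). If 0 < |w − 17| < δ then w > 0 and |√w − √17| < |w − 17|/√17 < ϵ.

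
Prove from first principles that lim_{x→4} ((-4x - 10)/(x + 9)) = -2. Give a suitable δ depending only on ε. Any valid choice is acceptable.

Let ε > 0 be given. We want δ > 0 with 0 < |x − 4| < δ ⇒ |(-4x - 10)/(x + 9) + 2| < ε.
Combining over a common denominator, (-4x - 10)/(x + 9) + 2 = [(-4x - 10)·13 − (-26)·(x + 9)] / [13·(x + 9)] = -26(x − 4) / (13(x + 9)).
So |(-4x - 10)/(x + 9) + 2| = 26|x − 4| / (13·|x + 9|).
Restrict δ ≤ 13/2. Then |x − 4| < 13/2 gives |x + 9| = |(x − 4) + 13| ≥ 13 − 13/2 = 13/2.
Hence |(-4x - 10)/(x + 9) + 2| < 26|x − 4|/(13·(13/2)) = (4/13)|x − 4|, which is < ε once |x − 4| < (13/4)ε.
Take δ = min(13/2, (13/4)ε). Then 0 < |x − 4| < δ forces both bounds, so |(-4x - 10)/(x + 9) + 2| < ε.

δ = min(13/2, (13/4)ε)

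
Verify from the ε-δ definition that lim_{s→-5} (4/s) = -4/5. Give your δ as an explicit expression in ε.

Suppose ε > 0. We seek δ > 0 such that 0 < |s + 5| < δ implies |4/s + 4/5| < ε.
|4/s + 4/5| = 4·|-5 − s|/(5·|s|) = 4|s + 5|/(5|s|).
Restrict δ ≤ 5/2. Then |s + 5| < 5/2 gives |s| > 5/2, so 5|s| > 25/2.
Then |4/s + 4/5| < 4|s + 5|/(25/2), which is < ε when |s + 5| < (25/8)ε.
Take δ = min(5/2, (25/8)ε). Then 0 < |s + 5| < δ gives both |s + 5| < 5/2 and |s + 5| < (25/8)ε, so |4/s + 4/5| < ε.

δ = min(5/2, (25/8)ε)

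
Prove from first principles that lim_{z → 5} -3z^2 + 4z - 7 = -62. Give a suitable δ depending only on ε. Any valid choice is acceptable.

Let ε > 0 be given. We want δ > 0 such that 0 < |z − 5| < δ implies |(-3z^2 + 4z - 7) + 62| < ε.
(-3z^2 + 4z - 7) + 62 = -3z^2 + 4z + 55 = (z − 5)(-3z - 11).
So |(-3z^2 + 4z - 7) + 62| = |z − 5|·|-3z - 11|.
Require δ ≤ 1. Then |z − 5| < 1 gives |z| < 6, and by the triangle inequality |-3z - 11| ≤ 3·6 + 11 = 29.
Hence |(-3z^2 + 4z - 7) + 62| ≤ 29|z − 5| < ε provided |z − 5| < ε/29.
Take δ = min(1, ε/29). Then 0 < |z − 5| < δ gives both |z − 5| < 1 and |z − 5| < ε/29, so |(-3z^2 + 4z - 7) + 62| < ε.

δ = min(1, ε/29)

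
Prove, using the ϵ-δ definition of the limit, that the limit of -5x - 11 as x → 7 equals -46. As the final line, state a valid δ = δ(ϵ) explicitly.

δ = ϵ/5

Fix ϵ > 0. We need δ > 0 so that 0 < |x − 7| < δ implies |(-5x - 11) + 46| < ϵ.
|(-5x - 11) + 46| = |-5x + 35| = 5|x − 7|.
So 5|x − 7| < ϵ exactly when |x − 7| < ϵ/5.
Choosing δ = ϵ/5 gives |(-5x - 11) + 46| = 5|x − 7| < ϵ whenever |x − 7| < δ.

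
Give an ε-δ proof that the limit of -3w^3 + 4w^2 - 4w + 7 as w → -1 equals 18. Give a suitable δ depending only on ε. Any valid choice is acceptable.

δ = min(1, ε/37)

Let ε > 0 be given. We want δ > 0 such that 0 < |w + 1| < δ implies |(-3w^3 + 4w^2 - 4w + 7) − 18| < ε.
(-3w^3 + 4w^2 - 4w + 7) − 18 = -3w^3 + 4w^2 - 4w - 11 = (w + 1)(-3w^2 + 7w - 11).
So |(-3w^3 + 4w^2 - 4w + 7) − 18| = |w + 1|·|-3w^2 + 7w - 11|.
Assume first that |w + 1| < 1, so |w| < 2. Then |-3w^2 + 7w - 11| ≤ 3·2^2 + 7·2 + 11 = 37.
Hence |(-3w^3 + 4w^2 - 4w + 7) − 18| ≤ 37|w + 1| < ε provided |w + 1| < ε/37.
Take δ = min(1, ε/37). Then 0 < |w + 1| < δ gives both |w + 1| < 1 and |w + 1| < ε/37, so |(-3w^3 + 4w^2 - 4w + 7) − 18| < ε.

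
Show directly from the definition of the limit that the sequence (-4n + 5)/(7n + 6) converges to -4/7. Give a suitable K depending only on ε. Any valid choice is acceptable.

Suppose ε > 0. For n ≥ 1, |(-4n + 5)/(7n + 6) + 4/7| = |59|/(7(7n + 6)) = 59/(7(7n + 6)).
Since 7n + 6 ≥ 7n for n ≥ 1, this is ≤ 59/(7·7n) = (59/49)/n.
So |(-4n + 5)/(7n + 6) + 4/7| < ε whenever n > (59/49)/ε.
Take K = (59/49)/ε. If n > K then |(-4n + 5)/(7n + 6) + 4/7| ≤ (59/49)/n < ε.

K = (59/49)/ε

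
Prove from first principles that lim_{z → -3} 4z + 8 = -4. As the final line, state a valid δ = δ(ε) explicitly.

Suppose ε > 0. We need δ > 0 so that 0 < |z + 3| < δ implies |(4z + 8) + 4| < ε.
Since (4z + 8) + 4 = 4(z + 3), we have |(4z + 8) + 4| = 4|z + 3|.
Thus it suffices that |z + 3| < ε/4.
Choosing δ = ε/4 gives |(4z + 8) + 4| = 4|z + 3| < ε whenever |z + 3| < δ.

δ = ε/4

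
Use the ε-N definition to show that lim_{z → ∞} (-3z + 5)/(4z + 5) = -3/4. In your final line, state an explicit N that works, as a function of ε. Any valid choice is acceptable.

Fix ε > 0. We seek N > 0 such that z > N implies |(-3z + 5)/(4z + 5) + 3/4| < ε.
(-3z + 5)/(4z + 5) + 3/4 = (4(-3z + 5) − (-3)(4z + 5)) / (4(4z + 5)) = 35/(4(4z + 5)).
For z > 0 we have 4z + 5 > 4z, so |(-3z + 5)/(4z + 5) + 3/4| = 35/(4(4z + 5)) < 35/(4·4z) = (35/16)/z.
Thus |(-3z + 5)/(4z + 5) + 3/4| < ε whenever z > (35/16)/ε.
Take N = (35/16)/ε. If z > N then |(-3z + 5)/(4z + 5) + 3/4| < (35/16)/z < ε.

N = (35/16)/ε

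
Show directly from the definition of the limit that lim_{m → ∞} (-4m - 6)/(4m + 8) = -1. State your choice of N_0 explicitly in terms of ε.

Suppose ε > 0. For m ≥ 1, |(-4m - 6)/(4m + 8) + 1| = |8|/(4(4m + 8)) = 8/(4(4m + 8)).
Since 4m + 8 ≥ 4m for m ≥ 1, this is ≤ 8/(4·4m) = (1/2)/m.
So |(-4m - 6)/(4m + 8) + 1| < ε whenever m > (1/2)/ε.
Take N_0 = (1/2)/ε. If m > N_0 then |(-4m - 6)/(4m + 8) + 1| ≤ (1/2)/m < ε.

N_0 = (1/2)/ε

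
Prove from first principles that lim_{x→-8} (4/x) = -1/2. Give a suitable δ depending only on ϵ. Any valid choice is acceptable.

δ = min(4, 8ϵ)

Let ϵ > 0. We seek δ > 0 such that 0 < |x + 8| < δ implies |4/x + 1/2| < ϵ.
|4/x + 1/2| = 4·|-8 − x|/(8·|x|) = 4|x + 8|/(8|x|).
Require δ ≤ 4 so that |x| > 8 − 4 = 4, hence 8|x| > 32.
Then |4/x + 1/2| < 4|x + 8|/32, which is < ϵ when |x + 8| < 8ϵ.
Take δ = min(4, 8ϵ). Then 0 < |x + 8| < δ gives both |x + 8| < 4 and |x + 8| < 8ϵ, so |4/x + 1/2| < ϵ.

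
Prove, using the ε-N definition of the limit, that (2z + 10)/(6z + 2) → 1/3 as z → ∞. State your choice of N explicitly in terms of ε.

N = (14/9)/ε

Let ε > 0. We seek N > 0 such that z > N implies |(2z + 10)/(6z + 2) − (1/3)| < ε.
(2z + 10)/(6z + 2) − (1/3) = (6(2z + 10) − 2(6z + 2)) / (6(6z + 2)) = 56/(6(6z + 2)).
For z > 0 we have 6z + 2 > 6z, so |(2z + 10)/(6z + 2) − (1/3)| = 56/(6(6z + 2)) < 56/(6·6z) = (14/9)/z.
Thus |(2z + 10)/(6z + 2) − (1/3)| < ε whenever z > (14/9)/ε.
Take N = (14/9)/ε. If z > N then |(2z + 10)/(6z + 2) − (1/3)| < (14/9)/z < ε.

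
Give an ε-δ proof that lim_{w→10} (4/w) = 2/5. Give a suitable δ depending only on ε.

Fix ε > 0. We seek δ > 0 such that 0 < |w − 10| < δ implies |4/w − (2/5)| < ε.
|4/w − (2/5)| = 4·|10 − w|/(10·|w|) = 4|w − 10|/(10|w|).
Restrict δ ≤ 5. Then |w − 10| < 5 gives |w| > 5, so 10|w| > 50.
Then |4/w − (2/5)| < 4|w − 10|/50, which is < ε when |w − 10| < (25/2)ε.
Take δ = min(5, (25/2)ε). Then 0 < |w − 10| < δ gives both |w − 10| < 5 and |w − 10| < (25/2)ε, so |4/w − (2/5)| < ε.

δ = min(5, (25/2)ε)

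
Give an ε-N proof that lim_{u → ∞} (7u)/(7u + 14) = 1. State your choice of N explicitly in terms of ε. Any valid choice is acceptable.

N = 2/ε

Let ε > 0. We seek N > 0 such that u > N implies |(7u)/(7u + 14) − 1| < ε.
(7u)/(7u + 14) − 1 = (7(7u) − 7(7u + 14)) / (7(7u + 14)) = -98/(7(7u + 14)).
For u > 0 we have 7u + 14 > 7u, so |(7u)/(7u + 14) − 1| = 98/(7(7u + 14)) < 98/(7·7u) = 2/u.
Thus |(7u)/(7u + 14) − 1| < ε whenever u > 2/ε.
Take N = 2/ε. If u > N then |(7u)/(7u + 14) − 1| < 2/u < ε.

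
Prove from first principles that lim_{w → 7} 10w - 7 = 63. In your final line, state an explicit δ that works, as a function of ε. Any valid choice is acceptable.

Fix ε > 0. We need δ > 0 so that 0 < |w − 7| < δ implies |(10w - 7) − 63| < ε.
|(10w - 7) − 63| = |10w - 70| = 10|w − 7|.
So 10|w − 7| < ε exactly when |w − 7| < ε/10.
Choosing δ = ε/10 gives |(10w - 7) − 63| = 10|w − 7| < ε whenever |w − 7| < δ.

δ = ε/10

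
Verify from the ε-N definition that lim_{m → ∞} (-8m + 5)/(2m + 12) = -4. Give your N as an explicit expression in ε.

N = (53/2)/ε

Let ε > 0 be given. For m ≥ 1, |(-8m + 5)/(2m + 12) + 4| = |106|/(2(2m + 12)) = 106/(2(2m + 12)).
Since 2m + 12 ≥ 2m for m ≥ 1, this is ≤ 106/(2·2m) = (53/2)/m.
So |(-8m + 5)/(2m + 12) + 4| < ε whenever m > (53/2)/ε.
Take N = (53/2)/ε. If m > N then |(-8m + 5)/(2m + 12) + 4| ≤ (53/2)/m < ε.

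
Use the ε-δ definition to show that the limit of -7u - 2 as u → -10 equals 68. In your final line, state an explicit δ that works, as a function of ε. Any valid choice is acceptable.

Let ε > 0. We need δ > 0 so that 0 < |u + 10| < δ implies |(-7u - 2) − 68| < ε.
|(-7u - 2) − 68| = |-7u - 70| = 7|u + 10|.
Thus it suffices that |u + 10| < ε/7.
Take δ = ε/7. If 0 < |u + 10| < δ then |(-7u - 2) − 68| = 7|u + 10| < 7·(ε/7) = ε.

δ = ε/7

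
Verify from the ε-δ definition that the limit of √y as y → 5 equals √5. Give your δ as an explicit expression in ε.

δ = min(5, √5·ε)

Suppose ε > 0. We want δ > 0 such that 0 < |y − 5| < δ implies |√y − √5| < ε.
Rationalise: √y − √5 = (y − 5)/(√y + √5), so |√y − √5| = |y − 5|/(√y + √5).
Restrict δ ≤ 5 so that |y − 5| < 5 forces y > 0, and then √y + √5 > √5.
Hence |√y − √5| < |y − 5|/√5, which is < ε once |y − 5| < √5·ε.
Take δ = min(5, √5·ε). If 0 < |y − 5| < δ then y > 0 and |√y − √5| < |y − 5|/√5 < ε.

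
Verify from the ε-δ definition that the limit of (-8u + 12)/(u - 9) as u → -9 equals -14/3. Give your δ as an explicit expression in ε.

δ = min(9, (27/10)ε)

Suppose ε > 0. We want δ > 0 with 0 < |u + 9| < δ ⇒ |(-8u + 12)/(u - 9) + 14/3| < ε.
Combining over a common denominator, (-8u + 12)/(u - 9) + 14/3 = [(-8u + 12)·(-18) − 84·(u - 9)] / [(-18)·(u - 9)] = 60(u + 9) / ((-18)(u - 9)).
So |(-8u + 12)/(u - 9) + 14/3| = 60|u + 9| / (18·|u − 9|).
Restrict δ ≤ 9. Then |u + 9| < 9 gives |u − 9| = |(u + 9) + (-18)| ≥ 18 − 9 = 9.
Hence |(-8u + 12)/(u - 9) + 14/3| < 60|u + 9|/(18·9) = (10/27)|u + 9|, which is < ε once |u + 9| < (27/10)ε.
Take δ = min(9, (27/10)ε). Then 0 < |u + 9| < δ forces both bounds, so |(-8u + 12)/(u - 9) + 14/3| < ε.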